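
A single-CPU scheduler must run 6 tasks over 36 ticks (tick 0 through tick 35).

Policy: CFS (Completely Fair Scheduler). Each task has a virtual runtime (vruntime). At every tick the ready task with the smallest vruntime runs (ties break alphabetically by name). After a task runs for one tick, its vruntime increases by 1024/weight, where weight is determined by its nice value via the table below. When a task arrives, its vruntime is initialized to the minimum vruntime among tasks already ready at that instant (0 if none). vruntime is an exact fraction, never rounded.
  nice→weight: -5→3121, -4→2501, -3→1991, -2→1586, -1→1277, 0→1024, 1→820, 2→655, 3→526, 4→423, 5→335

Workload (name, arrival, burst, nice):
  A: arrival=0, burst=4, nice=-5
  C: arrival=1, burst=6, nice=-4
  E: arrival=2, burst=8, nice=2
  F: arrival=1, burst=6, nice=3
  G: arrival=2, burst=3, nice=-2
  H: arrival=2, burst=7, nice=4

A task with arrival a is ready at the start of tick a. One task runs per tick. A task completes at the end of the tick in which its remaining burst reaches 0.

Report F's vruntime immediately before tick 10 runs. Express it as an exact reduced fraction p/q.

t=0: vr[A=0] → run A
t=1: vr[A=1024/3121 C=1024/3121 F=1024/3121] → run A
t=2: vr[A=2048/3121 C=1024/3121 E=1024/3121 F=1024/3121 G=1024/3121 H=1024/3121] → run C
t=3: vr[A=2048/3121 C=5756928/7805621 E=1024/3121 F=1024/3121 G=1024/3121 H=1024/3121] → run E
t=4: vr[A=2048/3121 C=5756928/7805621 E=3866624/2044255 F=1024/3121 G=1024/3121 H=1024/3121] → run F
t=5: vr[A=2048/3121 C=5756928/7805621 E=3866624/2044255 F=1867264/820823 G=1024/3121 H=1024/3121] → run G
t=6: vr[A=2048/3121 C=5756928/7805621 E=3866624/2044255 F=1867264/820823 G=2409984/2474953 H=1024/3121] → run H
t=7: vr[A=2048/3121 C=5756928/7805621 E=3866624/2044255 F=1867264/820823 G=2409984/2474953 H=3629056/1320183] → run A
t=8: vr[A=3072/3121 C=5756928/7805621 E=3866624/2044255 F=1867264/820823 G=2409984/2474953 H=3629056/1320183] → run C
t=9: vr[A=3072/3121 C=8952832/7805621 E=3866624/2044255 F=1867264/820823 G=2409984/2474953 H=3629056/1320183] → run G
t=10: vr[A=3072/3121 C=8952832/7805621 E=3866624/2044255 F=1867264/820823 G=4007936/2474953 H=3629056/1320183] → run A
t=11: vr[C=8952832/7805621 E=3866624/2044255 F=1867264/820823 G=4007936/2474953 H=3629056/1320183] → run C
t=12: vr[C=12148736/7805621 E=3866624/2044255 F=1867264/820823 G=4007936/2474953 H=3629056/1320183] → run C
t=13: vr[C=15344640/7805621 E=3866624/2044255 F=1867264/820823 G=4007936/2474953 H=3629056/1320183] → run G
t=14: vr[C=15344640/7805621 E=3866624/2044255 F=1867264/820823 H=3629056/1320183] → run E
t=15: vr[C=15344640/7805621 E=7062528/2044255 F=1867264/820823 H=3629056/1320183] → run C
t=16: vr[C=18540544/7805621 E=7062528/2044255 F=1867264/820823 H=3629056/1320183] → run F
t=17: vr[C=18540544/7805621 E=7062528/2044255 F=3465216/820823 H=3629056/1320183] → run C
t=18: vr[E=7062528/2044255 F=3465216/820823 H=3629056/1320183] → run H
t=19: vr[E=7062528/2044255 F=3465216/820823 H=6824960/1320183] → run E
t=20: vr[E=10258432/2044255 F=3465216/820823 H=6824960/1320183] → run F
t=21: vr[E=10258432/2044255 F=5063168/820823 H=6824960/1320183] → run E
t=22: vr[E=13454336/2044255 F=5063168/820823 H=6824960/1320183] → run H
t=23: vr[E=13454336/2044255 F=5063168/820823 H=3340288/440061] → run F
t=24: vr[E=13454336/2044255 F=6661120/820823 H=3340288/440061] → run E
t=25: vr[E=3330048/408851 F=6661120/820823 H=3340288/440061] → run H
t=26: vr[E=3330048/408851 F=6661120/820823 H=13216768/1320183] → run F
t=27: vr[E=3330048/408851 F=8259072/820823 H=13216768/1320183] → run E
t=28: vr[E=19846144/2044255 F=8259072/820823 H=13216768/1320183] → run E
t=29: vr[E=23042048/2044255 F=8259072/820823 H=13216768/1320183] → run H
t=30: vr[E=23042048/2044255 F=8259072/820823 H=16412672/1320183] → run F
t=31: vr[E=23042048/2044255 H=16412672/1320183] → run E
t=32: vr[H=16412672/1320183] → run H
t=33: vr[H=6536192/440061] → run H
t=34: (idle)
t=35: (idle)

vruntime(F, start of tick 10) = 1867264/820823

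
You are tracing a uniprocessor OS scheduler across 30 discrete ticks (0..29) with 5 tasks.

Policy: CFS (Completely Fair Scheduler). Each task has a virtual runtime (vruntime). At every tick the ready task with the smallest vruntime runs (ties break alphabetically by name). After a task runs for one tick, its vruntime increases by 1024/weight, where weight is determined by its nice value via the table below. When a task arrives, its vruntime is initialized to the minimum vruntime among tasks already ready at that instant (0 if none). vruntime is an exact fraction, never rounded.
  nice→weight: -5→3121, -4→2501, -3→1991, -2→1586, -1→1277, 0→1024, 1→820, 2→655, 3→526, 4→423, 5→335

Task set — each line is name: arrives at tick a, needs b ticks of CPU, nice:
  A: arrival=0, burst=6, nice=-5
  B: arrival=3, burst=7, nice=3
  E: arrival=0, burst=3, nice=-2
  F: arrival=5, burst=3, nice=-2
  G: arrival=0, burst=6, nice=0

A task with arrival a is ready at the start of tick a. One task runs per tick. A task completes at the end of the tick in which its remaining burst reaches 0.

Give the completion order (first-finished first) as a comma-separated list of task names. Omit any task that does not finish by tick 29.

t=0: vr[A=0 E=0 G=0] → run A
t=1: vr[A=1024/3121 E=0 G=0] → run E
t=2: vr[A=1024/3121 E=512/793 G=0] → run G
t=3: vr[A=1024/3121 B=1024/3121 E=512/793 G=1] → run A
t=4: vr[A=2048/3121 B=1024/3121 E=512/793 G=1] → run B
t=5: vr[A=2048/3121 B=1867264/820823 E=512/793 F=512/793 G=1] → run E
t=6: vr[A=2048/3121 B=1867264/820823 E=1024/793 F=512/793 G=1] → run F
t=7: vr[A=2048/3121 B=1867264/820823 E=1024/793 F=1024/793 G=1] → run A
t=8: vr[A=3072/3121 B=1867264/820823 E=1024/793 F=1024/793 G=1] → run A
t=9: vr[A=4096/3121 B=1867264/820823 E=1024/793 F=1024/793 G=1] → run G
t=10: vr[A=4096/3121 B=1867264/820823 E=1024/793 F=1024/793 G=2] → run E
t=11: vr[A=4096/3121 B=1867264/820823 F=1024/793 G=2] → run F
t=12: vr[A=4096/3121 B=1867264/820823 F=1536/793 G=2] → run A
t=13: vr[A=5120/3121 B=1867264/820823 F=1536/793 G=2] → run A
t=14: vr[B=1867264/820823 F=1536/793 G=2] → run F
t=15: vr[B=1867264/820823 G=2] → run G
t=16: vr[B=1867264/820823 G=3] → run B
t=17: vr[B=3465216/820823 G=3] → run G
t=18: vr[B=3465216/820823 G=4] → run G
t=19: vr[B=3465216/820823 G=5] → run B
t=20: vr[B=5063168/820823 G=5] → run G
t=21: vr[B=5063168/820823] → run B
t=22: vr[B=6661120/820823] → run B
t=23: vr[B=8259072/820823] → run B
t=24: vr[B=9857024/820823] → run B
t=25: (idle)
t=26: (idle)
t=27: (idle)
t=28: (idle)
t=29: (idle)

completion order = E, A, F, G, B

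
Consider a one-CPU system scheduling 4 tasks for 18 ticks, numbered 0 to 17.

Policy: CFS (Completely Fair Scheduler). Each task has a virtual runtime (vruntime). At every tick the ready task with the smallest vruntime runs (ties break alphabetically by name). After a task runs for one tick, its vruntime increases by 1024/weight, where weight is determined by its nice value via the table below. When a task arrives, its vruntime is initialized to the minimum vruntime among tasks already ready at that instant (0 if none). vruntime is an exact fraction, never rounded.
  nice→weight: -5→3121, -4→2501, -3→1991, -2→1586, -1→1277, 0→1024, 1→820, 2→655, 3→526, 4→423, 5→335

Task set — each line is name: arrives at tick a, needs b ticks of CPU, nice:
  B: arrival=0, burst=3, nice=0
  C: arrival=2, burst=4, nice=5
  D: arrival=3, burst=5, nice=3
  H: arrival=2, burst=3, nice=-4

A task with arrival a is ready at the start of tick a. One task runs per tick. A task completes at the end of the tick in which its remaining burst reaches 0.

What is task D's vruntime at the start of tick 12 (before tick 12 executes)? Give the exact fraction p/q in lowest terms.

vruntime(D, start of tick 12) = 2574/263

t=0: vr[B=0] → run B
t=1: vr[B=1] → run B
t=2: vr[B=2 C=2 H=2] → run B
t=3: vr[C=2 D=2 H=2] → run C
t=4: vr[C=1694/335 D=2 H=2] → run D
t=5: vr[C=1694/335 D=1038/263 H=2] → run H
t=6: vr[C=1694/335 D=1038/263 H=6026/2501] → run H
t=7: vr[C=1694/335 D=1038/263 H=7050/2501] → run H
t=8: vr[C=1694/335 D=1038/263] → run D
t=9: vr[C=1694/335 D=1550/263] → run C
t=10: vr[C=2718/335 D=1550/263] → run D
t=11: vr[C=2718/335 D=2062/263] → run D
t=12: vr[C=2718/335 D=2574/263] → run C
t=13: vr[C=3742/335 D=2574/263] → run D
t=14: vr[C=3742/335] → run C
t=15: (idle)
t=16: (idle)
t=17: (idle)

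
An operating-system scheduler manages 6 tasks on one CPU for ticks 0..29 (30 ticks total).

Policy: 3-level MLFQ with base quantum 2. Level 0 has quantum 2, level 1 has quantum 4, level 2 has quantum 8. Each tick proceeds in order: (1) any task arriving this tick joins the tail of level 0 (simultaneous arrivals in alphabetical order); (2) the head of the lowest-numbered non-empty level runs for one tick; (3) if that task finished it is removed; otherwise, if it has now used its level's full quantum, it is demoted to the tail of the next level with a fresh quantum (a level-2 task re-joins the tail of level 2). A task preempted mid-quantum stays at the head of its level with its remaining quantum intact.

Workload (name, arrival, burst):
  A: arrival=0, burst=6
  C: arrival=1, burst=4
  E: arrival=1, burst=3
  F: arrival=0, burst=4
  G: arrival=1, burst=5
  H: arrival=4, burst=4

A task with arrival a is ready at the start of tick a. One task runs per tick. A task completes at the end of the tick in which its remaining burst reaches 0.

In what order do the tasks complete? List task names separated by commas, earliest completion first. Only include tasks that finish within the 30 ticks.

completion order = A, F, C, E, G, H

t=0: L0/L1/L2 = AF/-/- → run A
t=1: L0/L1/L2 = AFCEG/-/- → run A
t=2: L0/L1/L2 = FCEG/A/- → run F
t=3: L0/L1/L2 = FCEG/A/- → run F
t=4: L0/L1/L2 = CEGH/AF/- → run C
t=5: L0/L1/L2 = CEGH/AF/- → run C
t=6: L0/L1/L2 = EGH/AFC/- → run E
t=7: L0/L1/L2 = EGH/AFC/- → run E
t=8: L0/L1/L2 = GH/AFCE/- → run G
t=9: L0/L1/L2 = GH/AFCE/- → run G
t=10: L0/L1/L2 = H/AFCEG/- → run H
t=11: L0/L1/L2 = H/AFCEG/- → run H
t=12: L0/L1/L2 = -/AFCEGH/- → run A
t=13: L0/L1/L2 = -/AFCEGH/- → run A
t=14: L0/L1/L2 = -/AFCEGH/- → run A
t=15: L0/L1/L2 = -/AFCEGH/- → run A
t=16: L0/L1/L2 = -/FCEGH/- → run F
t=17: L0/L1/L2 = -/FCEGH/- → run F
t=18: L0/L1/L2 = -/CEGH/- → run C
t=19: L0/L1/L2 = -/CEGH/- → run C
t=20: L0/L1/L2 = -/EGH/- → run E
t=21: L0/L1/L2 = -/GH/- → run G
t=22: L0/L1/L2 = -/GH/- → run G
t=23: L0/L1/L2 = -/GH/- → run G
t=24: L0/L1/L2 = -/H/- → run H
t=25: L0/L1/L2 = -/H/- → run H
t=26: (idle)
t=27: (idle)
t=28: (idle)
t=29: (idle)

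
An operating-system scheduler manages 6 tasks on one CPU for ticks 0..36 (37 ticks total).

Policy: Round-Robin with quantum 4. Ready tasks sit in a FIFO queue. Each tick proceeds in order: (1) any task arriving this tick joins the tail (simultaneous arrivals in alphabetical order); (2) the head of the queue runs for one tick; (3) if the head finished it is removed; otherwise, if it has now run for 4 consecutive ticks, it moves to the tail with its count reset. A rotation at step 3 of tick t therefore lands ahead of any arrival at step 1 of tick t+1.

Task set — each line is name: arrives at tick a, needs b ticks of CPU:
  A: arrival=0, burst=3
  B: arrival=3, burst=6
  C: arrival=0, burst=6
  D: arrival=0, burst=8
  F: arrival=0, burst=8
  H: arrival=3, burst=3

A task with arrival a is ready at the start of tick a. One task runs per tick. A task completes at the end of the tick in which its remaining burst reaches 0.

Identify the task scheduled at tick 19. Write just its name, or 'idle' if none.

running at tick 19 = H

t=0: queue=[A,C,D,F] q_used=0 → run A
t=1: queue=[A,C,D,F] q_used=1 → run A
t=2: queue=[A,C,D,F] q_used=2 → run A
t=3: queue=[C,D,F,B,H] q_used=0 → run C
t=4: queue=[C,D,F,B,H] q_used=1 → run C
t=5: queue=[C,D,F,B,H] q_used=2 → run C
t=6: queue=[C,D,F,B,H] q_used=3 → run C
t=7: queue=[D,F,B,H,C] q_used=0 → run D
t=8: queue=[D,F,B,H,C] q_used=1 → run D
t=9: queue=[D,F,B,H,C] q_used=2 → run D
t=10: queue=[D,F,B,H,C] q_used=3 → run D
t=11: queue=[F,B,H,C,D] q_used=0 → run F
t=12: queue=[F,B,H,C,D] q_used=1 → run F
t=13: queue=[F,B,H,C,D] q_used=2 → run F
t=14: queue=[F,B,H,C,D] q_used=3 → run F
t=15: queue=[B,H,C,D,F] q_used=0 → run B
t=16: queue=[B,H,C,D,F] q_used=1 → run B
t=17: queue=[B,H,C,D,F] q_used=2 → run B
t=18: queue=[B,H,C,D,F] q_used=3 → run B
t=19: queue=[H,C,D,F,B] q_used=0 → run H
t=20: queue=[H,C,D,F,B] q_used=1 → run H
t=21: queue=[H,C,D,F,B] q_used=2 → run H
t=22: queue=[C,D,F,B] q_used=0 → run C
t=23: queue=[C,D,F,B] q_used=1 → run C
t=24: queue=[D,F,B] q_used=0 → run D
t=25: queue=[D,F,B] q_used=1 → run D
t=26: queue=[D,F,B] q_used=2 → run D
t=27: queue=[D,F,B] q_used=3 → run D
t=28: queue=[F,B] q_used=0 → run F
t=29: queue=[F,B] q_used=1 → run F
t=30: queue=[F,B] q_used=2 → run F
t=31: queue=[F,B] q_used=3 → run F
t=32: queue=[B] q_used=0 → run B
t=33: queue=[B] q_used=1 → run B
t=34: (idle)
t=35: (idle)
t=36: (idle)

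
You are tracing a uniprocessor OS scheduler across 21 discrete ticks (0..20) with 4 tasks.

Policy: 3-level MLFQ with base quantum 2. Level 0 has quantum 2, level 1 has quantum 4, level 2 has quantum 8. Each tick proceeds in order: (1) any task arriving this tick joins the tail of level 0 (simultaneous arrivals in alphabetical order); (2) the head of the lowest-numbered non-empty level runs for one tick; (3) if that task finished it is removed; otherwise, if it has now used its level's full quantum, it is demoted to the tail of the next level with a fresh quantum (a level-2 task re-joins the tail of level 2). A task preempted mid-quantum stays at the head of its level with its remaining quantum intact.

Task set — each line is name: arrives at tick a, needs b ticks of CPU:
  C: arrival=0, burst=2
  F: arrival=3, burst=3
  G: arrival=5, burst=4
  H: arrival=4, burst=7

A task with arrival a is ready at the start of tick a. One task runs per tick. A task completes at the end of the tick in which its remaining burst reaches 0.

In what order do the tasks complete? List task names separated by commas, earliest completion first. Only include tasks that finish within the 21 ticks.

completion order = C, F, G, H

t=0: L0/L1/L2 = C/-/- → run C
t=1: L0/L1/L2 = C/-/- → run C
t=2: (idle)
t=3: L0/L1/L2 = F/-/- → run F
t=4: L0/L1/L2 = FH/-/- → run F
t=5: L0/L1/L2 = HG/F/- → run H
t=6: L0/L1/L2 = HG/F/- → run H
t=7: L0/L1/L2 = G/FH/- → run G
t=8: L0/L1/L2 = G/FH/- → run G
t=9: L0/L1/L2 = -/FHG/- → run F
t=10: L0/L1/L2 = -/HG/- → run H
t=11: L0/L1/L2 = -/HG/- → run H
t=12: L0/L1/L2 = -/HG/- → run H
t=13: L0/L1/L2 = -/HG/- → run H
t=14: L0/L1/L2 = -/G/H → run G
t=15: L0/L1/L2 = -/G/H → run G
t=16: L0/L1/L2 = -/-/H → run H
t=17: (idle)
t=18: (idle)
t=19: (idle)
t=20: (idle)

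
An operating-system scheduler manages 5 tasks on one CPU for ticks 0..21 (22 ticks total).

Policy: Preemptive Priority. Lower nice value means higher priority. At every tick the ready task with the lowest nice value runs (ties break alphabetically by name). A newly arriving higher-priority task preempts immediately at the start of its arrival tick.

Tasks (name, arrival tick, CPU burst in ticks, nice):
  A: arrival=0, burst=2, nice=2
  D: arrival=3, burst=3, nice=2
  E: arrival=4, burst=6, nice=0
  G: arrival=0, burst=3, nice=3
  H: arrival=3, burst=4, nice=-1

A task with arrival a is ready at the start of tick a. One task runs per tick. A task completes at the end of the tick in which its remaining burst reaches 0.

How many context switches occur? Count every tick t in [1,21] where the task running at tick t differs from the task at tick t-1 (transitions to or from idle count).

t=0: ready={A,G} → run A
t=1: ready={A,G} → run A
t=2: ready={G} → run G
t=3: ready={D,G,H} → run H
t=4: ready={D,E,G,H} → run H
t=5: ready={D,E,G,H} → run H
t=6: ready={D,E,G,H} → run H
t=7: ready={D,E,G} → run E
t=8: ready={D,E,G} → run E
t=9: ready={D,E,G} → run E
t=10: ready={D,E,G} → run E
t=11: ready={D,E,G} → run E
t=12: ready={D,E,G} → run E
t=13: ready={D,G} → run D
t=14: ready={D,G} → run D
t=15: ready={D,G} → run D
t=16: ready={G} → run G
t=17: ready={G} → run G
t=18: (idle)
t=19: (idle)
t=20: (idle)
t=21: (idle)

context switches = 6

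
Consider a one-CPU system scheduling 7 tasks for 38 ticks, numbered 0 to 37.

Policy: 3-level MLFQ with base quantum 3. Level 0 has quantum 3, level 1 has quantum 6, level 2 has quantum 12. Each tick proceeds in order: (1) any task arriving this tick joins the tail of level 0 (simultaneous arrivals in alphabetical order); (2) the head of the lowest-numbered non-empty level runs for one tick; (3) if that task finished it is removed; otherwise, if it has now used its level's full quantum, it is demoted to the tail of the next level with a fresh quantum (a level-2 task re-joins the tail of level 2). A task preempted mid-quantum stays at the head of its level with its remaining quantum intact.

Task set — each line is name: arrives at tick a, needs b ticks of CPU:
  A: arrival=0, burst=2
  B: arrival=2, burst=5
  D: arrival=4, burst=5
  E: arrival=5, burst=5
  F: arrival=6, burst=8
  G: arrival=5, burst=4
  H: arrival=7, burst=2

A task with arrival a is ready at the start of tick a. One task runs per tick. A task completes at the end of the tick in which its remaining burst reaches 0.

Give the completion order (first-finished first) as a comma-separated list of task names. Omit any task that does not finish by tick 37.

t=0: L0/L1/L2 = A/-/- → run A
t=1: L0/L1/L2 = A/-/- → run A
t=2: L0/L1/L2 = B/-/- → run B
t=3: L0/L1/L2 = B/-/- → run B
t=4: L0/L1/L2 = BD/-/- → run B
t=5: L0/L1/L2 = DEG/B/- → run D
t=6: L0/L1/L2 = DEGF/B/- → run D
t=7: L0/L1/L2 = DEGFH/B/- → run D
t=8: L0/L1/L2 = EGFH/BD/- → run E
t=9: L0/L1/L2 = EGFH/BD/- → run E
t=10: L0/L1/L2 = EGFH/BD/- → run E
t=11: L0/L1/L2 = GFH/BDE/- → run G
t=12: L0/L1/L2 = GFH/BDE/- → run G
t=13: L0/L1/L2 = GFH/BDE/- → run G
t=14: L0/L1/L2 = FH/BDEG/- → run F
t=15: L0/L1/L2 = FH/BDEG/- → run F
t=16: L0/L1/L2 = FH/BDEG/- → run F
t=17: L0/L1/L2 = H/BDEGF/- → run H
t=18: L0/L1/L2 = H/BDEGF/- → run H
t=19: L0/L1/L2 = -/BDEGF/- → run B
t=20: L0/L1/L2 = -/BDEGF/- → run B
t=21: L0/L1/L2 = -/DEGF/- → run D
t=22: L0/L1/L2 = -/DEGF/- → run D
t=23: L0/L1/L2 = -/EGF/- → run E
t=24: L0/L1/L2 = -/EGF/- → run E
t=25: L0/L1/L2 = -/GF/- → run G
t=26: L0/L1/L2 = -/F/- → run F
t=27: L0/L1/L2 = -/F/- → run F
t=28: L0/L1/L2 = -/F/- → run F
t=29: L0/L1/L2 = -/F/- → run F
t=30: L0/L1/L2 = -/F/- → run F
t=31: (idle)
t=32: (idle)
t=33: (idle)
t=34: (idle)
t=35: (idle)
t=36: (idle)
t=37: (idle)

completion order = A, H, B, D, E, G, F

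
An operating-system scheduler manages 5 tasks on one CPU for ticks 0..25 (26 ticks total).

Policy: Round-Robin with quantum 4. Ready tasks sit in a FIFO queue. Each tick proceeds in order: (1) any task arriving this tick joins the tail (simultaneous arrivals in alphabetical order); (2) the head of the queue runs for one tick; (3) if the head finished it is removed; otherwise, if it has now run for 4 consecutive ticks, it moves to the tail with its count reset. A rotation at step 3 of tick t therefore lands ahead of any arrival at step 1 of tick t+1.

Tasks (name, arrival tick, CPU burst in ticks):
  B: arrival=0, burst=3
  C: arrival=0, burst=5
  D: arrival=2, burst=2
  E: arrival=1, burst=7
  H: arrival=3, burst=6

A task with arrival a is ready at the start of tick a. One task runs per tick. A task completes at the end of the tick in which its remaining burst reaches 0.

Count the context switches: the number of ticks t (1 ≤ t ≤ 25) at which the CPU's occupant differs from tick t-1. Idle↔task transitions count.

context switches = 8

t=0: queue=[B,C] q_used=0 → run B
t=1: queue=[B,C,E] q_used=1 → run B
t=2: queue=[B,C,E,D] q_used=2 → run B
t=3: queue=[C,E,D,H] q_used=0 → run C
t=4: queue=[C,E,D,H] q_used=1 → run C
t=5: queue=[C,E,D,H] q_used=2 → run C
t=6: queue=[C,E,D,H] q_used=3 → run C
t=7: queue=[E,D,H,C] q_used=0 → run E
t=8: queue=[E,D,H,C] q_used=1 → run E
t=9: queue=[E,D,H,C] q_used=2 → run E
t=10: queue=[E,D,H,C] q_used=3 → run E
t=11: queue=[D,H,C,E] q_used=0 → run D
t=12: queue=[D,H,C,E] q_used=1 → run D
t=13: queue=[H,C,E] q_used=0 → run H
t=14: queue=[H,C,E] q_used=1 → run H
t=15: queue=[H,C,E] q_used=2 → run H
t=16: queue=[H,C,E] q_used=3 → run H
t=17: queue=[C,E,H] q_used=0 → run C
t=18: queue=[E,H] q_used=0 → run E
t=19: queue=[E,H] q_used=1 → run E
t=20: queue=[E,H] q_used=2 → run E
t=21: queue=[H] q_used=0 → run H
t=22: queue=[H] q_used=1 → run H
t=23: (idle)
t=24: (idle)
t=25: (idle)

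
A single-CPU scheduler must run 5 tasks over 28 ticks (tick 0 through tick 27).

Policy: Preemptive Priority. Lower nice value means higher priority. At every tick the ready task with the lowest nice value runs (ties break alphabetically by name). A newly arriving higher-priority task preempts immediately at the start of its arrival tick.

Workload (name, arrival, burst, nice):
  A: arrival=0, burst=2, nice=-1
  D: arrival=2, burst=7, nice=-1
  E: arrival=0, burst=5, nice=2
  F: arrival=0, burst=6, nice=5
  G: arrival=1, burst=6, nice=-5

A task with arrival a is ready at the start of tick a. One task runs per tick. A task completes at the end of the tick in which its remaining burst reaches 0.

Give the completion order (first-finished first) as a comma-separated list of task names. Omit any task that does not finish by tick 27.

t=0: ready={A,E,F} → run A
t=1: ready={A,E,F,G} → run G
t=2: ready={A,D,E,F,G} → run G
t=3: ready={A,D,E,F,G} → run G
t=4: ready={A,D,E,F,G} → run G
t=5: ready={A,D,E,F,G} → run G
t=6: ready={A,D,E,F,G} → run G
t=7: ready={A,D,E,F} → run A
t=8: ready={D,E,F} → run D
t=9: ready={D,E,F} → run D
t=10: ready={D,E,F} → run D
t=11: ready={D,E,F} → run D
t=12: ready={D,E,F} → run D
t=13: ready={D,E,F} → run D
t=14: ready={D,E,F} → run D
t=15: ready={E,F} → run E
t=16: ready={E,F} → run E
t=17: ready={E,F} → run E
t=18: ready={E,F} → run E
t=19: ready={E,F} → run E
t=20: ready={F} → run F
t=21: ready={F} → run F
t=22: ready={F} → run F
t=23: ready={F} → run F
t=24: ready={F} → run F
t=25: ready={F} → run F
t=26: (idle)
t=27: (idle)

completion order = G, A, D, E, F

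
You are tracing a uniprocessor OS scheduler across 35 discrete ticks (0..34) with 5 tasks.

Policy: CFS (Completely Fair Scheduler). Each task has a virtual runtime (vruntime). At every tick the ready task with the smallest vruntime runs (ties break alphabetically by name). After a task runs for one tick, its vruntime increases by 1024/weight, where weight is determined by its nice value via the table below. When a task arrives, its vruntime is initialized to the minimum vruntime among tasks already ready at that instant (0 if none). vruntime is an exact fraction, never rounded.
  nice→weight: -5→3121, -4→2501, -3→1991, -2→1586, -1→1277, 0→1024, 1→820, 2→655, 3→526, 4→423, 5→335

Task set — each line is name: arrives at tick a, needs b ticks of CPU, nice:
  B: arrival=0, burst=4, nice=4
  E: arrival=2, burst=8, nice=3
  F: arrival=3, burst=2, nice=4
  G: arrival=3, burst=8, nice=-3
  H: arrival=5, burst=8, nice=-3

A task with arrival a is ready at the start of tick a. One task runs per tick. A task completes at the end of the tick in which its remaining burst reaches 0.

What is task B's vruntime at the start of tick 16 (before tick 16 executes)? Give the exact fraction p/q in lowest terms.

t=0: vr[B=0] → run B
t=1: vr[B=1024/423] → run B
t=2: vr[B=2048/423 E=2048/423] → run B
t=3: vr[B=1024/141 E=2048/423 F=2048/423 G=2048/423] → run E
t=4: vr[B=1024/141 E=755200/111249 F=2048/423 G=2048/423] → run F
t=5: vr[B=1024/141 E=755200/111249 F=1024/141 G=2048/423 H=2048/423] → run G
t=6: vr[B=1024/141 E=755200/111249 F=1024/141 G=4510720/842193 H=2048/423] → run H
t=7: vr[B=1024/141 E=755200/111249 F=1024/141 G=4510720/842193 H=4510720/842193] → run G
t=8: vr[B=1024/141 E=755200/111249 F=1024/141 G=4943872/842193 H=4510720/842193] → run H
t=9: vr[B=1024/141 E=755200/111249 F=1024/141 G=4943872/842193 H=4943872/842193] → run G
t=10: vr[B=1024/141 E=755200/111249 F=1024/141 G=5377024/842193 H=4943872/842193] → run H
t=11: vr[B=1024/141 E=755200/111249 F=1024/141 G=5377024/842193 H=5377024/842193] → run G
t=12: vr[B=1024/141 E=755200/111249 F=1024/141 G=5810176/842193 H=5377024/842193] → run H
t=13: vr[B=1024/141 E=755200/111249 F=1024/141 G=5810176/842193 H=5810176/842193] → run E
t=14: vr[B=1024/141 E=971776/111249 F=1024/141 G=5810176/842193 H=5810176/842193] → run G
t=15: vr[B=1024/141 E=971776/111249 F=1024/141 G=6243328/842193 H=5810176/842193] → run H
t=16: vr[B=1024/141 E=971776/111249 F=1024/141 G=6243328/842193 H=6243328/842193] → run B
t=17: vr[E=971776/111249 F=1024/141 G=6243328/842193 H=6243328/842193] → run F
t=18: vr[E=971776/111249 G=6243328/842193 H=6243328/842193] → run G
t=19: vr[E=971776/111249 G=6676480/842193 H=6243328/842193] → run H
t=20: vr[E=971776/111249 G=6676480/842193 H=6676480/842193] → run G
t=21: vr[E=971776/111249 G=7109632/842193 H=6676480/842193] → run H
t=22: vr[E=971776/111249 G=7109632/842193 H=7109632/842193] → run G
t=23: vr[E=971776/111249 H=7109632/842193] → run H
t=24: vr[E=971776/111249] → run E
t=25: vr[E=1188352/111249] → run E
t=26: vr[E=1404928/111249] → run E
t=27: vr[E=1621504/111249] → run E
t=28: vr[E=1838080/111249] → run E
t=29: vr[E=2054656/111249] → run E
t=30: (idle)
t=31: (idle)
t=32: (idle)
t=33: (idle)
t=34: (idle)

vruntime(B, start of tick 16) = 1024/141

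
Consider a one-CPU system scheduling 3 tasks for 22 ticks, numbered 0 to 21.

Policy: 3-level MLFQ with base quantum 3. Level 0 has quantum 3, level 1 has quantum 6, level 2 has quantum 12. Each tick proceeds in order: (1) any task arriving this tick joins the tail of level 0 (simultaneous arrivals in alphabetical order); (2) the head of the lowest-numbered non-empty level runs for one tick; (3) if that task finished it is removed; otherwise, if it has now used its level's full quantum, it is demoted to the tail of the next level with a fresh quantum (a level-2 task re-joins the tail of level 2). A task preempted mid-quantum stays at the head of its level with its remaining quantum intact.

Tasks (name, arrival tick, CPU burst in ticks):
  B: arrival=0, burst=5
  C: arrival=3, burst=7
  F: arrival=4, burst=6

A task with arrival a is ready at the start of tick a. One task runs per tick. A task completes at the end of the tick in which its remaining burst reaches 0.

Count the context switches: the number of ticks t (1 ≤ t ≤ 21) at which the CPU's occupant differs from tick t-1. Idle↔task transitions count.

context switches = 6

t=0: L0/L1/L2 = B/-/- → run B
t=1: L0/L1/L2 = B/-/- → run B
t=2: L0/L1/L2 = B/-/- → run B
t=3: L0/L1/L2 = C/B/- → run C
t=4: L0/L1/L2 = CF/B/- → run C
t=5: L0/L1/L2 = CF/B/- → run C
t=6: L0/L1/L2 = F/BC/- → run F
t=7: L0/L1/L2 = F/BC/- → run F
t=8: L0/L1/L2 = F/BC/- → run F
t=9: L0/L1/L2 = -/BCF/- → run B
t=10: L0/L1/L2 = -/BCF/- → run B
t=11: L0/L1/L2 = -/CF/- → run C
t=12: L0/L1/L2 = -/CF/- → run C
t=13: L0/L1/L2 = -/CF/- → run C
t=14: L0/L1/L2 = -/CF/- → run C
t=15: L0/L1/L2 = -/F/- → run F
t=16: L0/L1/L2 = -/F/- → run F
t=17: L0/L1/L2 = -/F/- → run F
t=18: (idle)
t=19: (idle)
t=20: (idle)
t=21: (idle)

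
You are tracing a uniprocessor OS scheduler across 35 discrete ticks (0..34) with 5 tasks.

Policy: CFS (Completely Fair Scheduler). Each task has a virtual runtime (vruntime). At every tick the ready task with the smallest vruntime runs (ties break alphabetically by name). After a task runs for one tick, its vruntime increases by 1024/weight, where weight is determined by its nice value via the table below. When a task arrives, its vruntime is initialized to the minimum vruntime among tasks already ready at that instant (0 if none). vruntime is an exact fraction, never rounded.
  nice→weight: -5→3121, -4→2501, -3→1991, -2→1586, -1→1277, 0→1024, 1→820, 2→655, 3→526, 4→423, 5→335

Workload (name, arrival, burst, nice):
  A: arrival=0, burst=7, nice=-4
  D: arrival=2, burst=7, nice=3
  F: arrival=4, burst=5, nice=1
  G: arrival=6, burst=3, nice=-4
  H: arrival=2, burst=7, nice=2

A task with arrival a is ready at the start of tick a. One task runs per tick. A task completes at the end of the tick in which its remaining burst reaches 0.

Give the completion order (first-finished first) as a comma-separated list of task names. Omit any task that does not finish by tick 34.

completion order = G, A, F, H, D

t=0: vr[A=0] → run A
t=1: vr[A=1024/2501] → run A
t=2: vr[A=2048/2501 D=2048/2501 H=2048/2501] → run A
t=3: vr[A=3072/2501 D=2048/2501 H=2048/2501] → run D
t=4: vr[A=3072/2501 D=1819136/657763 F=2048/2501 H=2048/2501] → run F
t=5: vr[A=3072/2501 D=1819136/657763 F=25856/12505 H=2048/2501] → run H
t=6: vr[A=3072/2501 D=1819136/657763 F=25856/12505 G=3072/2501 H=3902464/1638155] → run A
t=7: vr[A=4096/2501 D=1819136/657763 F=25856/12505 G=3072/2501 H=3902464/1638155] → run G
t=8: vr[A=4096/2501 D=1819136/657763 F=25856/12505 G=4096/2501 H=3902464/1638155] → run A
t=9: vr[A=5120/2501 D=1819136/657763 F=25856/12505 G=4096/2501 H=3902464/1638155] → run G
t=10: vr[A=5120/2501 D=1819136/657763 F=25856/12505 G=5120/2501 H=3902464/1638155] → run A
t=11: vr[A=6144/2501 D=1819136/657763 F=25856/12505 G=5120/2501 H=3902464/1638155] → run G
t=12: vr[A=6144/2501 D=1819136/657763 F=25856/12505 H=3902464/1638155] → run F
t=13: vr[A=6144/2501 D=1819136/657763 F=41472/12505 H=3902464/1638155] → run H
t=14: vr[A=6144/2501 D=1819136/657763 F=41472/12505 H=6463488/1638155] → run A
t=15: vr[D=1819136/657763 F=41472/12505 H=6463488/1638155] → run D
t=16: vr[D=3099648/657763 F=41472/12505 H=6463488/1638155] → run F
t=17: vr[D=3099648/657763 F=57088/12505 H=6463488/1638155] → run H
t=18: vr[D=3099648/657763 F=57088/12505 H=9024512/1638155] → run F
t=19: vr[D=3099648/657763 F=72704/12505 H=9024512/1638155] → run D
t=20: vr[D=4380160/657763 F=72704/12505 H=9024512/1638155] → run H
t=21: vr[D=4380160/657763 F=72704/12505 H=11585536/1638155] → run F
t=22: vr[D=4380160/657763 H=11585536/1638155] → run D
t=23: vr[D=5660672/657763 H=11585536/1638155] → run H
t=24: vr[D=5660672/657763 H=2829312/327631] → run D
t=25: vr[D=6941184/657763 H=2829312/327631] → run H
t=26: vr[D=6941184/657763 H=16707584/1638155] → run H
t=27: vr[D=6941184/657763] → run D
t=28: vr[D=8221696/657763] → run D
t=29: (idle)
t=30: (idle)
t=31: (idle)
t=32: (idle)
t=33: (idle)
t=34: (idle)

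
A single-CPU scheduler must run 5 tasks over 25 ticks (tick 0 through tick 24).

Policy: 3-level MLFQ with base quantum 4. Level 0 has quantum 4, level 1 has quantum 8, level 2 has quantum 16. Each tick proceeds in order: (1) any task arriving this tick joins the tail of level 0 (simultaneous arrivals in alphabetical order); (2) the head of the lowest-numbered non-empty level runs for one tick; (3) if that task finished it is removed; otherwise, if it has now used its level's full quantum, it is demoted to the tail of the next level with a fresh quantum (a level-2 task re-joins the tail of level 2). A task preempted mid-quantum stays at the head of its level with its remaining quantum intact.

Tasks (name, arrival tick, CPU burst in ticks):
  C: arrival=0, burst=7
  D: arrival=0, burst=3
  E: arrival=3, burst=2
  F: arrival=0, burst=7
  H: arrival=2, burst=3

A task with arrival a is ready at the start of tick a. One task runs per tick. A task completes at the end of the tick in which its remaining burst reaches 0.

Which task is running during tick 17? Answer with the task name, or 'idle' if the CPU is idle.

t=0: L0/L1/L2 = CDF/-/- → run C
t=1: L0/L1/L2 = CDF/-/- → run C
t=2: L0/L1/L2 = CDFH/-/- → run C
t=3: L0/L1/L2 = CDFHE/-/- → run C
t=4: L0/L1/L2 = DFHE/C/- → run D
t=5: L0/L1/L2 = DFHE/C/- → run D
t=6: L0/L1/L2 = DFHE/C/- → run D
t=7: L0/L1/L2 = FHE/C/- → run F
t=8: L0/L1/L2 = FHE/C/- → run F
t=9: L0/L1/L2 = FHE/C/- → run F
t=10: L0/L1/L2 = FHE/C/- → run F
t=11: L0/L1/L2 = HE/CF/- → run H
t=12: L0/L1/L2 = HE/CF/- → run H
t=13: L0/L1/L2 = HE/CF/- → run H
t=14: L0/L1/L2 = E/CF/- → run E
t=15: L0/L1/L2 = E/CF/- → run E
t=16: L0/L1/L2 = -/CF/- → run C
t=17: L0/L1/L2 = -/CF/- → run C
t=18: L0/L1/L2 = -/CF/- → run C
t=19: L0/L1/L2 = -/F/- → run F
t=20: L0/L1/L2 = -/F/- → run F
t=21: L0/L1/L2 = -/F/- → run F
t=22: (idle)
t=23: (idle)
t=24: (idle)

running at tick 17 = C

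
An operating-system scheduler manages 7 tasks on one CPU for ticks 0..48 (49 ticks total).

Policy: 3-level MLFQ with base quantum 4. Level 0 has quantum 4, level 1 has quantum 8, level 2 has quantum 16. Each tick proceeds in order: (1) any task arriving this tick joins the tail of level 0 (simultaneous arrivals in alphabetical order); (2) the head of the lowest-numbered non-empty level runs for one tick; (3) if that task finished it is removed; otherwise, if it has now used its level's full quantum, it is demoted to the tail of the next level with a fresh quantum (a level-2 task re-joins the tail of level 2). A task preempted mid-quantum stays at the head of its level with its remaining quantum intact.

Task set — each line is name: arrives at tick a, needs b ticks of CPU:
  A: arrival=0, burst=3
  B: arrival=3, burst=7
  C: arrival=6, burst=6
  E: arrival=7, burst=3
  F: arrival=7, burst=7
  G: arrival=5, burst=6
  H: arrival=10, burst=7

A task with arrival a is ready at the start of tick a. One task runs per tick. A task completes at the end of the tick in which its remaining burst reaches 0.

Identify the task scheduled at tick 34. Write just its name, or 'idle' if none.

running at tick 34 = F

t=0: L0/L1/L2 = A/-/- → run A
t=1: L0/L1/L2 = A/-/- → run A
t=2: L0/L1/L2 = A/-/- → run A
t=3: L0/L1/L2 = B/-/- → run B
t=4: L0/L1/L2 = B/-/- → run B
t=5: L0/L1/L2 = BG/-/- → run B
t=6: L0/L1/L2 = BGC/-/- → run B
t=7: L0/L1/L2 = GCEF/B/- → run G
t=8: L0/L1/L2 = GCEF/B/- → run G
t=9: L0/L1/L2 = GCEF/B/- → run G
t=10: L0/L1/L2 = GCEFH/B/- → run G
t=11: L0/L1/L2 = CEFH/BG/- → run C
t=12: L0/L1/L2 = CEFH/BG/- → run C
t=13: L0/L1/L2 = CEFH/BG/- → run C
t=14: L0/L1/L2 = CEFH/BG/- → run C
t=15: L0/L1/L2 = EFH/BGC/- → run E
t=16: L0/L1/L2 = EFH/BGC/- → run E
t=17: L0/L1/L2 = EFH/BGC/- → run E
t=18: L0/L1/L2 = FH/BGC/- → run F
t=19: L0/L1/L2 = FH/BGC/- → run F
t=20: L0/L1/L2 = FH/BGC/- → run F
t=21: L0/L1/L2 = FH/BGC/- → run F
t=22: L0/L1/L2 = H/BGCF/- → run H
t=23: L0/L1/L2 = H/BGCF/- → run H
t=24: L0/L1/L2 = H/BGCF/- → run H
t=25: L0/L1/L2 = H/BGCF/- → run H
t=26: L0/L1/L2 = -/BGCFH/- → run B
t=27: L0/L1/L2 = -/BGCFH/- → run B
t=28: L0/L1/L2 = -/BGCFH/- → run B
t=29: L0/L1/L2 = -/GCFH/- → run G
t=30: L0/L1/L2 = -/GCFH/- → run G
t=31: L0/L1/L2 = -/CFH/- → run C
t=32: L0/L1/L2 = -/CFH/- → run C
t=33: L0/L1/L2 = -/FH/- → run F
t=34: L0/L1/L2 = -/FH/- → run F
t=35: L0/L1/L2 = -/FH/- → run F
t=36: L0/L1/L2 = -/H/- → run H
t=37: L0/L1/L2 = -/H/- → run H
t=38: L0/L1/L2 = -/H/- → run H
t=39: (idle)
t=40: (idle)
t=41: (idle)
t=42: (idle)
t=43: (idle)
t=44: (idle)
t=45: (idle)
t=46: (idle)
t=47: (idle)
t=48: (idle)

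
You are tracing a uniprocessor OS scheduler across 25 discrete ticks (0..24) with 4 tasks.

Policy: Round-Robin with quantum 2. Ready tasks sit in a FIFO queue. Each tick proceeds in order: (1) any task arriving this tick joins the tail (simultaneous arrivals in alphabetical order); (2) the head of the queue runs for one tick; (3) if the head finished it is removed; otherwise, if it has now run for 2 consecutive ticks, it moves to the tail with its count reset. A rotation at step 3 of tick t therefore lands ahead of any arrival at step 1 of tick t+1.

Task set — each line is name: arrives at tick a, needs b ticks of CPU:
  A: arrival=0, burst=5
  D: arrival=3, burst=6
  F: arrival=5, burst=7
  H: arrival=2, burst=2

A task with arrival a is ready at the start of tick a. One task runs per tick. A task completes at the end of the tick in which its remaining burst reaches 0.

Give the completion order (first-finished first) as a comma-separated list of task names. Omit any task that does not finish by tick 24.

t=0: queue=[A] q_used=0 → run A
t=1: queue=[A] q_used=1 → run A
t=2: queue=[A,H] q_used=0 → run A
t=3: queue=[A,H,D] q_used=1 → run A
t=4: queue=[H,D,A] q_used=0 → run H
t=5: queue=[H,D,A,F] q_used=1 → run H
t=6: queue=[D,A,F] q_used=0 → run D
t=7: queue=[D,A,F] q_used=1 → run D
t=8: queue=[A,F,D] q_used=0 → run A
t=9: queue=[F,D] q_used=0 → run F
t=10: queue=[F,D] q_used=1 → run F
t=11: queue=[D,F] q_used=0 → run D
t=12: queue=[D,F] q_used=1 → run D
t=13: queue=[F,D] q_used=0 → run F
t=14: queue=[F,D] q_used=1 → run F
t=15: queue=[D,F] q_used=0 → run D
t=16: queue=[D,F] q_used=1 → run D
t=17: queue=[F] q_used=0 → run F
t=18: queue=[F] q_used=1 → run F
t=19: queue=[F] q_used=0 → run F
t=20: (idle)
t=21: (idle)
t=22: (idle)
t=23: (idle)
t=24: (idle)

completion order = H, A, D, F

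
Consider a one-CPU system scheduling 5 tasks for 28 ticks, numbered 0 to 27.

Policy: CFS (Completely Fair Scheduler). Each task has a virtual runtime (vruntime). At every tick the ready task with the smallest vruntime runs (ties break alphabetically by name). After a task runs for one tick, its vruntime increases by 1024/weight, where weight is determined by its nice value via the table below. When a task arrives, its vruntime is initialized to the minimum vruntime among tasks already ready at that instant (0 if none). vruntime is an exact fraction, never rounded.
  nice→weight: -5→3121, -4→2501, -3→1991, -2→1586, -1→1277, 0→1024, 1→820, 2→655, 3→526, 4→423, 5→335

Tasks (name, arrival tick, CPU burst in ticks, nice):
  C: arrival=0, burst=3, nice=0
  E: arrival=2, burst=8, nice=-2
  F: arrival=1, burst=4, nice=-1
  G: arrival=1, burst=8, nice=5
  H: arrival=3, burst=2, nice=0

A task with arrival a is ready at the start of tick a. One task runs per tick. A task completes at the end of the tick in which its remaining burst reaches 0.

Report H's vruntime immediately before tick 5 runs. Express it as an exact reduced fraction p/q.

t=0: vr[C=0] → run C
t=1: vr[C=1 F=1 G=1] → run C
t=2: vr[C=2 E=1 F=1 G=1] → run E
t=3: vr[C=2 E=1305/793 F=1 G=1 H=1] → run F
t=4: vr[C=2 E=1305/793 F=2301/1277 G=1 H=1] → run G
t=5: vr[C=2 E=1305/793 F=2301/1277 G=1359/335 H=1] → run H
t=6: vr[C=2 E=1305/793 F=2301/1277 G=1359/335 H=2] → run E
t=7: vr[C=2 E=1817/793 F=2301/1277 G=1359/335 H=2] → run F
t=8: vr[C=2 E=1817/793 F=3325/1277 G=1359/335 H=2] → run C
t=9: vr[E=1817/793 F=3325/1277 G=1359/335 H=2] → run H
t=10: vr[E=1817/793 F=3325/1277 G=1359/335] → run E
t=11: vr[E=2329/793 F=3325/1277 G=1359/335] → run F
t=12: vr[E=2329/793 F=4349/1277 G=1359/335] → run E
t=13: vr[E=2841/793 F=4349/1277 G=1359/335] → run F
t=14: vr[E=2841/793 G=1359/335] → run E
t=15: vr[E=3353/793 G=1359/335] → run G
t=16: vr[E=3353/793 G=2383/335] → run E
t=17: vr[E=3865/793 G=2383/335] → run E
t=18: vr[E=4377/793 G=2383/335] → run E
t=19: vr[G=2383/335] → run G
t=20: vr[G=3407/335] → run G
t=21: vr[G=4431/335] → run G
t=22: vr[G=1091/67] → run G
t=23: vr[G=6479/335] → run G
t=24: vr[G=7503/335] → run G
t=25: (idle)
t=26: (idle)
t=27: (idle)

vruntime(H, start of tick 5) = 1/1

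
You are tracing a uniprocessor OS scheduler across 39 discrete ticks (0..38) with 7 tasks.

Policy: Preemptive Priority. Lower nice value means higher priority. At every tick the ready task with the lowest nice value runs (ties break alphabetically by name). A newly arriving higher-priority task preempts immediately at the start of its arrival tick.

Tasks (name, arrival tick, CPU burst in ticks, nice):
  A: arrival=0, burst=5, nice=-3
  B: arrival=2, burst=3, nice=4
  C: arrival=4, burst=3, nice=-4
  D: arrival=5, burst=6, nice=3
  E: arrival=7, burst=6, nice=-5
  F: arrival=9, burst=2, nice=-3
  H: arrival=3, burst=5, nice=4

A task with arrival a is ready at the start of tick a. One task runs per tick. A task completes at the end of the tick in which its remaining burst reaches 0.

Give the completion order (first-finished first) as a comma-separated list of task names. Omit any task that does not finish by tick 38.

t=0: ready={A} → run A
t=1: ready={A} → run A
t=2: ready={A,B} → run A
t=3: ready={A,B,H} → run A
t=4: ready={A,B,C,H} → run C
t=5: ready={A,B,C,D,H} → run C
t=6: ready={A,B,C,D,H} → run C
t=7: ready={A,B,D,E,H} → run E
t=8: ready={A,B,D,E,H} → run E
t=9: ready={A,B,D,E,F,H} → run E
t=10: ready={A,B,D,E,F,H} → run E
t=11: ready={A,B,D,E,F,H} → run E
t=12: ready={A,B,D,E,F,H} → run E
t=13: ready={A,B,D,F,H} → run A
t=14: ready={B,D,F,H} → run F
t=15: ready={B,D,F,H} → run F
t=16: ready={B,D,H} → run D
t=17: ready={B,D,H} → run D
t=18: ready={B,D,H} → run D
t=19: ready={B,D,H} → run D
t=20: ready={B,D,H} → run D
t=21: ready={B,D,H} → run D
t=22: ready={B,H} → run B
t=23: ready={B,H} → run B
t=24: ready={B,H} → run B
t=25: ready={H} → run H
t=26: ready={H} → run H
t=27: ready={H} → run H
t=28: ready={H} → run H
t=29: ready={H} → run H
t=30: (idle)
t=31: (idle)
t=32: (idle)
t=33: (idle)
t=34: (idle)
t=35: (idle)
t=36: (idle)
t=37: (idle)
t=38: (idle)

completion order = C, E, A, F, D, B, H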